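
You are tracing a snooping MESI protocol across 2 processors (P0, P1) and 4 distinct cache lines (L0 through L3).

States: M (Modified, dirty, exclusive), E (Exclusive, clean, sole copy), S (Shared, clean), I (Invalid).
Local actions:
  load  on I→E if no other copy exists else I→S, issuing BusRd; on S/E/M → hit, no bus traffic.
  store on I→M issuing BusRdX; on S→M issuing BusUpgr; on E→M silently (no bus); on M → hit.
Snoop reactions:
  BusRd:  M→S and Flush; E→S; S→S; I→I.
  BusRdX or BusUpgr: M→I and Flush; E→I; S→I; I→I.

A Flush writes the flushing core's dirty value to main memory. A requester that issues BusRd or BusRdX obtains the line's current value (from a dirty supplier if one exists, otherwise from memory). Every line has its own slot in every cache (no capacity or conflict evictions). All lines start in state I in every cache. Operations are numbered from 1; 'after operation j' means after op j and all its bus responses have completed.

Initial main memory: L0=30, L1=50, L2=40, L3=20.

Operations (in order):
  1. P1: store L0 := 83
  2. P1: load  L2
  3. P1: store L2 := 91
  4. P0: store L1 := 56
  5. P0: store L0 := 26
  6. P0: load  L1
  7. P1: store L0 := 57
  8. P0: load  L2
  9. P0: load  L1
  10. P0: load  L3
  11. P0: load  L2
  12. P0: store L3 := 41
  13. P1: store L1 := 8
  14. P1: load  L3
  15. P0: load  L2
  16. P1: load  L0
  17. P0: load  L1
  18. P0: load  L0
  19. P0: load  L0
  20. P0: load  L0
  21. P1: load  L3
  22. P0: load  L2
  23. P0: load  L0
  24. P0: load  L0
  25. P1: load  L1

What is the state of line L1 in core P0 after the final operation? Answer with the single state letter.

state = S

[1] P1: store L0 := 83 | P0:I, P1:M(83) | bus: BusRdX
[2] P1: load  L2 | P0:I, P1:E(40) | bus: BusRd
[3] P1: store L2 := 91 | P0:I, P1:M(91) | bus: none
[4] P0: store L1 := 56 | P0:M(56), P1:I | bus: BusRdX
[5] P0: store L0 := 26 | P0:M(26), P1:I | bus: BusRdX,Flush
[6] P0: load  L1 | P0:M(56), P1:I | bus: none
[7] P1: store L0 := 57 | P0:I, P1:M(57) | bus: BusRdX,Flush
[8] P0: load  L2 | P0:S(91), P1:S(91) | bus: BusRd,Flush
[9] P0: load  L1 | P0:M(56), P1:I | bus: none
[10] P0: load  L3 | P0:E(20), P1:I | bus: BusRd
[11] P0: load  L2 | P0:S(91), P1:S(91) | bus: none
[12] P0: store L3 := 41 | P0:M(41), P1:I | bus: none
[13] P1: store L1 := 8 | P0:I, P1:M(8) | bus: BusRdX,Flush
[14] P1: load  L3 | P0:S(41), P1:S(41) | bus: BusRd,Flush
[15] P0: load  L2 | P0:S(91), P1:S(91) | bus: none
[16] P1: load  L0 | P0:I, P1:M(57) | bus: none
[17] P0: load  L1 | P0:S(8), P1:S(8) | bus: BusRd,Flush
[18] P0: load  L0 | P0:S(57), P1:S(57) | bus: BusRd,Flush
[19] P0: load  L0 | P0:S(57), P1:S(57) | bus: none
[20] P0: load  L0 | P0:S(57), P1:S(57) | bus: none
[21] P1: load  L3 | P0:S(41), P1:S(41) | bus: none
[22] P0: load  L2 | P0:S(91), P1:S(91) | bus: none
[23] P0: load  L0 | P0:S(57), P1:S(57) | bus: none
[24] P0: load  L0 | P0:S(57), P1:S(57) | bus: none
[25] P1: load  L1 | P0:S(8), P1:S(8) | bus: none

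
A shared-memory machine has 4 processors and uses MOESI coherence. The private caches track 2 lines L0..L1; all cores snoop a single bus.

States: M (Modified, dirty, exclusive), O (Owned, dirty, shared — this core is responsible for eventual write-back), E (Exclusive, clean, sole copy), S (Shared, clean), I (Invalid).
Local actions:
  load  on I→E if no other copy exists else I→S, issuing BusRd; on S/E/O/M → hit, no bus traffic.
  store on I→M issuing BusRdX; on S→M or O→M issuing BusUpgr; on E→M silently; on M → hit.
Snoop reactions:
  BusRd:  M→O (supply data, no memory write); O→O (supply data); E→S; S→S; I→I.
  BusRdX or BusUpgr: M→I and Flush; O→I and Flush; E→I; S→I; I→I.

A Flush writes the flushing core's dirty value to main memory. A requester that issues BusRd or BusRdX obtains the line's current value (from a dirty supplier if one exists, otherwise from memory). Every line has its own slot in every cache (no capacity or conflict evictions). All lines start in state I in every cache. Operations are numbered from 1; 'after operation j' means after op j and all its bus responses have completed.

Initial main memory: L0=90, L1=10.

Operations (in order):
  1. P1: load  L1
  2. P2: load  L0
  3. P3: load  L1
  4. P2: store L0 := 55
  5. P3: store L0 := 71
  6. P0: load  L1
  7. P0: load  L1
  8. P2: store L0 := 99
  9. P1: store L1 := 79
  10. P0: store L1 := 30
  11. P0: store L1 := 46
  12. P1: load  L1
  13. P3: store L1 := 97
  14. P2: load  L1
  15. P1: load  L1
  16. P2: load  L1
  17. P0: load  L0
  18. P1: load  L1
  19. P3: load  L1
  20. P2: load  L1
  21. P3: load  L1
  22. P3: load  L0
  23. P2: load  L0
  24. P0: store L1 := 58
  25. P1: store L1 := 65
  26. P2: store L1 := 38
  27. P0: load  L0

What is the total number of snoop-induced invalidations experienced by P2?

invalidations = 2

  op1 P1: load  L1 → I/E/I/I on L1; bus BusRd; mem=10
  op2 P2: load  L0 → I/I/E/I on L0; bus BusRd; mem=90
  op3 P3: load  L1 → I/S/I/S on L1; bus BusRd; mem=10
  op4 P2: store L0 := 55 → I/I/M/I on L0; bus (none); mem=90
  op5 P3: store L0 := 71 → I/I/I/M on L0; bus BusRdX Flush; mem=55
  op6 P0: load  L1 → S/S/I/S on L1; bus BusRd; mem=10
  op7 P0: load  L1 → S/S/I/S on L1; bus (none); mem=10
  op8 P2: store L0 := 99 → I/I/M/I on L0; bus BusRdX Flush; mem=71
  op9 P1: store L1 := 79 → I/M/I/I on L1; bus BusUpgr; mem=10
  op10 P0: store L1 := 30 → M/I/I/I on L1; bus BusRdX Flush; mem=79
  op11 P0: store L1 := 46 → M/I/I/I on L1; bus (none); mem=79
  op12 P1: load  L1 → O/S/I/I on L1; bus BusRd; mem=79
  op13 P3: store L1 := 97 → I/I/I/M on L1; bus BusRdX Flush; mem=46
  op14 P2: load  L1 → I/I/S/O on L1; bus BusRd; mem=46
  op15 P1: load  L1 → I/S/S/O on L1; bus BusRd; mem=46
  op16 P2: load  L1 → I/S/S/O on L1; bus (none); mem=46
  op17 P0: load  L0 → S/I/O/I on L0; bus BusRd; mem=71
  op18 P1: load  L1 → I/S/S/O on L1; bus (none); mem=46
  op19 P3: load  L1 → I/S/S/O on L1; bus (none); mem=46
  op20 P2: load  L1 → I/S/S/O on L1; bus (none); mem=46
  op21 P3: load  L1 → I/S/S/O on L1; bus (none); mem=46
  op22 P3: load  L0 → S/I/O/S on L0; bus BusRd; mem=71
  op23 P2: load  L0 → S/I/O/S on L0; bus (none); mem=71
  op24 P0: store L1 := 58 → M/I/I/I on L1; bus BusRdX Flush; mem=97
  op25 P1: store L1 := 65 → I/M/I/I on L1; bus BusRdX Flush; mem=58
  op26 P2: store L1 := 38 → I/I/M/I on L1; bus BusRdX Flush; mem=65
  op27 P0: load  L0 → S/I/O/S on L0; bus (none); mem=71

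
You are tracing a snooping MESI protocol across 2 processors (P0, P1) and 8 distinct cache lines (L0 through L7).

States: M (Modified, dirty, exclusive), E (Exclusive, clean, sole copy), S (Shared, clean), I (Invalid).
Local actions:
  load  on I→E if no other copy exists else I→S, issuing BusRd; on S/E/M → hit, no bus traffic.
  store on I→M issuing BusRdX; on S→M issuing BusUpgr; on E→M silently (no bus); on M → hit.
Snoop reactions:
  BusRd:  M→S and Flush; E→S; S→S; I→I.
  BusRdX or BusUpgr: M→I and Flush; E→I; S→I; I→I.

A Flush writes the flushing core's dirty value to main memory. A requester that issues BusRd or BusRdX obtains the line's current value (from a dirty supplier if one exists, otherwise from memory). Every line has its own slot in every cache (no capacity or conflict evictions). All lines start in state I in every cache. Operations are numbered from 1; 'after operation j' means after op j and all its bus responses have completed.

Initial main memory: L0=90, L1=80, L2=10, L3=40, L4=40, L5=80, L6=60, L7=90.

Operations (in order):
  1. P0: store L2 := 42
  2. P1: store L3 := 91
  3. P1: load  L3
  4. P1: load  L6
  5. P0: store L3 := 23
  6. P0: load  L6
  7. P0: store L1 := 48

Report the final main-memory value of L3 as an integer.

step 1: P0: store L2 := 42  ⟶  MI  (L2)  txn=BusRdX  M[L2]=10
step 2: P1: store L3 := 91  ⟶  IM  (L3)  txn=BusRdX  M[L3]=40
step 3: P1: load  L3  ⟶  IM  (L3)  txn=∅  M[L3]=40
step 4: P1: load  L6  ⟶  IE  (L6)  txn=BusRd  M[L6]=60
step 5: P0: store L3 := 23  ⟶  MI  (L3)  txn=BusRdX+Flush  M[L3]=91
step 6: P0: load  L6  ⟶  SS  (L6)  txn=BusRd  M[L6]=60
step 7: P0: store L1 := 48  ⟶  MI  (L1)  txn=BusRdX  M[L1]=80

memory[L3] = 91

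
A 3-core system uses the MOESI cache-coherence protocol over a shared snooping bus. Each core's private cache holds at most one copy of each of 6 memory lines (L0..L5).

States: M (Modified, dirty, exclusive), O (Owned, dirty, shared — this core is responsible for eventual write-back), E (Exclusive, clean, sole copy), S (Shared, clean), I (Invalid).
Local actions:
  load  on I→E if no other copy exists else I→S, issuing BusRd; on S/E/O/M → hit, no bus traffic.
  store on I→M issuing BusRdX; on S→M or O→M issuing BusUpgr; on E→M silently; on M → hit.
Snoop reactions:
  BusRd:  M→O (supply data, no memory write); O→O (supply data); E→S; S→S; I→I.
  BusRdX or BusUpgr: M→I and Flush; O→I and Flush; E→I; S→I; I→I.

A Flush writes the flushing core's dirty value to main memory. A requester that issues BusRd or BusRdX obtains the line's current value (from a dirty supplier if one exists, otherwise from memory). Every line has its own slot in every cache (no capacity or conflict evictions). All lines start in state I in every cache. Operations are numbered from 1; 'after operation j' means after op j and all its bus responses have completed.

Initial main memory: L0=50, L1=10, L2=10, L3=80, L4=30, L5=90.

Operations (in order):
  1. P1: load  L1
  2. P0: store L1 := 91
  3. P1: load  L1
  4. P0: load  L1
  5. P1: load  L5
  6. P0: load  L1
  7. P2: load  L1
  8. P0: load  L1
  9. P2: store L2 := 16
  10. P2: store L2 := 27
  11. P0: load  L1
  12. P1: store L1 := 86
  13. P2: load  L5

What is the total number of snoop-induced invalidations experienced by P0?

invalidations = 1

step 1: P1: load  L1  ⟶  IEI  (L1)  txn=BusRd  M[L1]=10
step 2: P0: store L1 := 91  ⟶  MII  (L1)  txn=BusRdX  M[L1]=10
step 3: P1: load  L1  ⟶  OSI  (L1)  txn=BusRd  M[L1]=10
step 4: P0: load  L1  ⟶  OSI  (L1)  txn=∅  M[L1]=10
step 5: P1: load  L5  ⟶  IEI  (L5)  txn=BusRd  M[L5]=90
step 6: P0: load  L1  ⟶  OSI  (L1)  txn=∅  M[L1]=10
step 7: P2: load  L1  ⟶  OSS  (L1)  txn=BusRd  M[L1]=10
step 8: P0: load  L1  ⟶  OSS  (L1)  txn=∅  M[L1]=10
step 9: P2: store L2 := 16  ⟶  IIM  (L2)  txn=BusRdX  M[L2]=10
step 10: P2: store L2 := 27  ⟶  IIM  (L2)  txn=∅  M[L2]=10
step 11: P0: load  L1  ⟶  OSS  (L1)  txn=∅  M[L1]=10
step 12: P1: store L1 := 86  ⟶  IMI  (L1)  txn=BusUpgr+Flush  M[L1]=91
step 13: P2: load  L5  ⟶  ISS  (L5)  txn=BusRd  M[L5]=90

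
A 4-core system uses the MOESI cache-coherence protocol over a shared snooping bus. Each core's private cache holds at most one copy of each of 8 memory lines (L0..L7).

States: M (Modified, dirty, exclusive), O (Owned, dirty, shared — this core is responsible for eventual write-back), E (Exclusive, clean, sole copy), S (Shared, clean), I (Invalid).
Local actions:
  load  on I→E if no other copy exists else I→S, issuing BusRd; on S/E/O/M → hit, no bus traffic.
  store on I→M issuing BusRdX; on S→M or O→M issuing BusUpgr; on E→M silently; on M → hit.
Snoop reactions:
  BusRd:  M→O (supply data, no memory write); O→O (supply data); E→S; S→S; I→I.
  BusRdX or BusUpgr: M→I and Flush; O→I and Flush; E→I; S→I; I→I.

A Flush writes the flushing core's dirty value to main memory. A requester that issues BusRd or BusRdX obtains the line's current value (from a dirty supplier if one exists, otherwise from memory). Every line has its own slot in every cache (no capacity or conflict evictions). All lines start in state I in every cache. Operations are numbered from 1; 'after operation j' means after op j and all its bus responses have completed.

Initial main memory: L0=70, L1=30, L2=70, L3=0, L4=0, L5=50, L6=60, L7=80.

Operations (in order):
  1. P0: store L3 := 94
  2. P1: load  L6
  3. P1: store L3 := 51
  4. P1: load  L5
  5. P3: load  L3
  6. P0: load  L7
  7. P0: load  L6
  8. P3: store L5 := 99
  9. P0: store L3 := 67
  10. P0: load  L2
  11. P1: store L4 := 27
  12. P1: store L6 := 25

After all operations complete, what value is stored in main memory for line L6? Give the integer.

memory[L6] = 60

  op1 P0: store L3 := 94 → M/I/I/I on L3; bus BusRdX; mem=0
  op2 P1: load  L6 → I/E/I/I on L6; bus BusRd; mem=60
  op3 P1: store L3 := 51 → I/M/I/I on L3; bus BusRdX Flush; mem=94
  op4 P1: load  L5 → I/E/I/I on L5; bus BusRd; mem=50
  op5 P3: load  L3 → I/O/I/S on L3; bus BusRd; mem=94
  op6 P0: load  L7 → E/I/I/I on L7; bus BusRd; mem=80
  op7 P0: load  L6 → S/S/I/I on L6; bus BusRd; mem=60
  op8 P3: store L5 := 99 → I/I/I/M on L5; bus BusRdX; mem=50
  op9 P0: store L3 := 67 → M/I/I/I on L3; bus BusRdX Flush; mem=51
  op10 P0: load  L2 → E/I/I/I on L2; bus BusRd; mem=70
  op11 P1: store L4 := 27 → I/M/I/I on L4; bus BusRdX; mem=0
  op12 P1: store L6 := 25 → I/M/I/I on L6; bus BusUpgr; mem=60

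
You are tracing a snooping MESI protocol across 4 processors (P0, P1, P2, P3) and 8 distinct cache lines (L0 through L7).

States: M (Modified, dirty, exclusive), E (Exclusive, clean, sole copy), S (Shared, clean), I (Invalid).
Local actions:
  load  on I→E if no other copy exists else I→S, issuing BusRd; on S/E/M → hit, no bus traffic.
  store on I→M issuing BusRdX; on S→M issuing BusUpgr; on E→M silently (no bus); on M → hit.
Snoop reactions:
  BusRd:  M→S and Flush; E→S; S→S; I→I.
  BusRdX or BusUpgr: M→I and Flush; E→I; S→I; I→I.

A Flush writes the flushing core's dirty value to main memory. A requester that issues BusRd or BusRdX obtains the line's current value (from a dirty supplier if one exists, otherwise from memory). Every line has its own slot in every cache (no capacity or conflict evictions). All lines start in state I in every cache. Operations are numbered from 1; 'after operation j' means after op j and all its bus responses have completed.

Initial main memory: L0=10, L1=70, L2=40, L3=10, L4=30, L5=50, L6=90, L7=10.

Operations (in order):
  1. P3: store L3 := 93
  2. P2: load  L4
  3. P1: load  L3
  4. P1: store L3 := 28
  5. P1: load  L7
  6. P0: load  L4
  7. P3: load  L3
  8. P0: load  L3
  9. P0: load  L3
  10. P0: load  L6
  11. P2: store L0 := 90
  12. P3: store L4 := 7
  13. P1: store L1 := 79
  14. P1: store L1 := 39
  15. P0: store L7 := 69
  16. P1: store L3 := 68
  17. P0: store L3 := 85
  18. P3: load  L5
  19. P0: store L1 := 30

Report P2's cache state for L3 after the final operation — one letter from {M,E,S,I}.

  op1 P3: store L3 := 93 → I/I/I/M on L3; bus BusRdX; mem=10
  op2 P2: load  L4 → I/I/E/I on L4; bus BusRd; mem=30
  op3 P1: load  L3 → I/S/I/S on L3; bus BusRd Flush; mem=93
  op4 P1: store L3 := 28 → I/M/I/I on L3; bus BusUpgr; mem=93
  op5 P1: load  L7 → I/E/I/I on L7; bus BusRd; mem=10
  op6 P0: load  L4 → S/I/S/I on L4; bus BusRd; mem=30
  op7 P3: load  L3 → I/S/I/S on L3; bus BusRd Flush; mem=28
  op8 P0: load  L3 → S/S/I/S on L3; bus BusRd; mem=28
  op9 P0: load  L3 → S/S/I/S on L3; bus (none); mem=28
  op10 P0: load  L6 → E/I/I/I on L6; bus BusRd; mem=90
  op11 P2: store L0 := 90 → I/I/M/I on L0; bus BusRdX; mem=10
  op12 P3: store L4 := 7 → I/I/I/M on L4; bus BusRdX; mem=30
  op13 P1: store L1 := 79 → I/M/I/I on L1; bus BusRdX; mem=70
  op14 P1: store L1 := 39 → I/M/I/I on L1; bus (none); mem=70
  op15 P0: store L7 := 69 → M/I/I/I on L7; bus BusRdX; mem=10
  op16 P1: store L3 := 68 → I/M/I/I on L3; bus BusUpgr; mem=28
  op17 P0: store L3 := 85 → M/I/I/I on L3; bus BusRdX Flush; mem=68
  op18 P3: load  L5 → I/I/I/E on L5; bus BusRd; mem=50
  op19 P0: store L1 := 30 → M/I/I/I on L1; bus BusRdX Flush; mem=39

state = I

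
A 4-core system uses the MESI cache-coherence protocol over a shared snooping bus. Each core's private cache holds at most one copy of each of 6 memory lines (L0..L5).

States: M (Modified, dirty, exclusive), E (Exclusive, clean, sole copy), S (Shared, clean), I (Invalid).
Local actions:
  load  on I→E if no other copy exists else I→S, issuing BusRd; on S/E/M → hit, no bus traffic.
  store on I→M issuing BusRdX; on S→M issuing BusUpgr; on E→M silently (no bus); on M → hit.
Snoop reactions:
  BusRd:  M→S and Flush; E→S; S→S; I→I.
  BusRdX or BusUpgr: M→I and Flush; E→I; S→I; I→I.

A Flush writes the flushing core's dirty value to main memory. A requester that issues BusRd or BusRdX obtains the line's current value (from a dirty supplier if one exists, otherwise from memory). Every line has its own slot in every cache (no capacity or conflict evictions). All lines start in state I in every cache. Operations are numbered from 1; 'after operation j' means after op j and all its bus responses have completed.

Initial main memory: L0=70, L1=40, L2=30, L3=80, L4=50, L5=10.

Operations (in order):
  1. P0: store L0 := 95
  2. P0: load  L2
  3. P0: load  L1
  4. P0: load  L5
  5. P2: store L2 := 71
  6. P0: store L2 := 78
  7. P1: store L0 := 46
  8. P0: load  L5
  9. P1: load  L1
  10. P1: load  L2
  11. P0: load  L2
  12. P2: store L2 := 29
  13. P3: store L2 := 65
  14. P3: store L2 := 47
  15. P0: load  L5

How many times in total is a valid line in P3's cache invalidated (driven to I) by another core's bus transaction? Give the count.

invalidations = 0

  op1 P0: store L0 := 95 → M/I/I/I on L0; bus BusRdX; mem=70
  op2 P0: load  L2 → E/I/I/I on L2; bus BusRd; mem=30
  op3 P0: load  L1 → E/I/I/I on L1; bus BusRd; mem=40
  op4 P0: load  L5 → E/I/I/I on L5; bus BusRd; mem=10
  op5 P2: store L2 := 71 → I/I/M/I on L2; bus BusRdX; mem=30
  op6 P0: store L2 := 78 → M/I/I/I on L2; bus BusRdX Flush; mem=71
  op7 P1: store L0 := 46 → I/M/I/I on L0; bus BusRdX Flush; mem=95
  op8 P0: load  L5 → E/I/I/I on L5; bus (none); mem=10
  op9 P1: load  L1 → S/S/I/I on L1; bus BusRd; mem=40
  op10 P1: load  L2 → S/S/I/I on L2; bus BusRd Flush; mem=78
  op11 P0: load  L2 → S/S/I/I on L2; bus (none); mem=78
  op12 P2: store L2 := 29 → I/I/M/I on L2; bus BusRdX; mem=78
  op13 P3: store L2 := 65 → I/I/I/M on L2; bus BusRdX Flush; mem=29
  op14 P3: store L2 := 47 → I/I/I/M on L2; bus (none); mem=29
  op15 P0: load  L5 → E/I/I/I on L5; bus (none); mem=10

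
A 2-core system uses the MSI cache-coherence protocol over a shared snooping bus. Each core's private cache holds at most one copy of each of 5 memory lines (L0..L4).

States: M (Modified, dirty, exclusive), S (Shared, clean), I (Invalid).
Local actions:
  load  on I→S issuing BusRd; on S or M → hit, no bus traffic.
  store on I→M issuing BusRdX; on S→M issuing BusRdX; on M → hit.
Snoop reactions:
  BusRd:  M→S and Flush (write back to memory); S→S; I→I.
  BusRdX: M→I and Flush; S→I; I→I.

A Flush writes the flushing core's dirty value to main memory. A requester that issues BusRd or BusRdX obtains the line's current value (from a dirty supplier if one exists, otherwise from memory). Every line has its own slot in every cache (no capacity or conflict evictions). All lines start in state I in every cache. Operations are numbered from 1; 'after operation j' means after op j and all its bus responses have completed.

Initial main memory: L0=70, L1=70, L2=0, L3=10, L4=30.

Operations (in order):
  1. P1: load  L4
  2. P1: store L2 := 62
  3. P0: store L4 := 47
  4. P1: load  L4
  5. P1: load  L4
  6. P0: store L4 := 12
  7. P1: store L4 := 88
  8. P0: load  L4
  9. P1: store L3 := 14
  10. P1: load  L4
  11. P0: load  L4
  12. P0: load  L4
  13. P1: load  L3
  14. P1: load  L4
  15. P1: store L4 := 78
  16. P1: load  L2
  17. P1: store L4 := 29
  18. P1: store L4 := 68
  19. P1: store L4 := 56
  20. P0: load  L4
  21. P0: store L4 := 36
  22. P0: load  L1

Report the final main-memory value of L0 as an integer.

memory[L0] = 70

  op1 P1: load  L4 → I/S on L4; bus BusRd; mem=30
  op2 P1: store L2 := 62 → I/M on L2; bus BusRdX; mem=0
  op3 P0: store L4 := 47 → M/I on L4; bus BusRdX; mem=30
  op4 P1: load  L4 → S/S on L4; bus BusRd Flush; mem=47
  op5 P1: load  L4 → S/S on L4; bus (none); mem=47
  op6 P0: store L4 := 12 → M/I on L4; bus BusRdX; mem=47
  op7 P1: store L4 := 88 → I/M on L4; bus BusRdX Flush; mem=12
  op8 P0: load  L4 → S/S on L4; bus BusRd Flush; mem=88
  op9 P1: store L3 := 14 → I/M on L3; bus BusRdX; mem=10
  op10 P1: load  L4 → S/S on L4; bus (none); mem=88
  op11 P0: load  L4 → S/S on L4; bus (none); mem=88
  op12 P0: load  L4 → S/S on L4; bus (none); mem=88
  op13 P1: load  L3 → I/M on L3; bus (none); mem=10
  op14 P1: load  L4 → S/S on L4; bus (none); mem=88
  op15 P1: store L4 := 78 → I/M on L4; bus BusRdX; mem=88
  op16 P1: load  L2 → I/M on L2; bus (none); mem=0
  op17 P1: store L4 := 29 → I/M on L4; bus (none); mem=88
  op18 P1: store L4 := 68 → I/M on L4; bus (none); mem=88
  op19 P1: store L4 := 56 → I/M on L4; bus (none); mem=88
  op20 P0: load  L4 → S/S on L4; bus BusRd Flush; mem=56
  op21 P0: store L4 := 36 → M/I on L4; bus BusRdX; mem=56
  op22 P0: load  L1 → S/I on L1; bus BusRd; mem=70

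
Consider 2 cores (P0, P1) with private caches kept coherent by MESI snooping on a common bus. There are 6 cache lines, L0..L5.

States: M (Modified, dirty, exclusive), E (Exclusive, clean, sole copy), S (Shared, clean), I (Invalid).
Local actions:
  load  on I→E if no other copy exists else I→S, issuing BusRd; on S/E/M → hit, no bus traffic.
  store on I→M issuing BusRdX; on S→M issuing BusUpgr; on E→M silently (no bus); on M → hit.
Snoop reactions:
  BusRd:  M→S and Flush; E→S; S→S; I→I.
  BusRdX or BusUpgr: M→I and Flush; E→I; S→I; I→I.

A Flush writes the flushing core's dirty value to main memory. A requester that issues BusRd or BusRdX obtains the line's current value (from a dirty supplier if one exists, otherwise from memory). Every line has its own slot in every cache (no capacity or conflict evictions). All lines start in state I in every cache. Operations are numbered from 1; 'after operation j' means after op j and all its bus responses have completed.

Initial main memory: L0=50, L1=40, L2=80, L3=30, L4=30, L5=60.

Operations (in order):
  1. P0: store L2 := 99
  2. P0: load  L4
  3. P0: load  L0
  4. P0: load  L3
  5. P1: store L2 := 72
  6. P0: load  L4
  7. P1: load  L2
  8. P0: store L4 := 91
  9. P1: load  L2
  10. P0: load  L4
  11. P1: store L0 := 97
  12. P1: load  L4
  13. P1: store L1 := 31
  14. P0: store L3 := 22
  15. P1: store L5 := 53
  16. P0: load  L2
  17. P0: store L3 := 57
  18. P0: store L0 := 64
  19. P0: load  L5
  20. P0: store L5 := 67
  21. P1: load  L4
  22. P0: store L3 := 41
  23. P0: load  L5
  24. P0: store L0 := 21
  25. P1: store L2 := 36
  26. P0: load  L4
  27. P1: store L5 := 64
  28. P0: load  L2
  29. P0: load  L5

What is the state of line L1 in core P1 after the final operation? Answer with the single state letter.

state = M

1. P0: store L2 := 99  bus=[BusRdX]  L2: P0=M P1=I  mem[L2]=80
2. P0: load  L4  bus=[BusRd]  L4: P0=E P1=I  mem[L4]=30
3. P0: load  L0  bus=[BusRd]  L0: P0=E P1=I  mem[L0]=50
4. P0: load  L3  bus=[BusRd]  L3: P0=E P1=I  mem[L3]=30
5. P1: store L2 := 72  bus=[BusRdX,Flush]  L2: P0=I P1=M  mem[L2]=99
6. P0: load  L4  bus=[-]  L4: P0=E P1=I  mem[L4]=30
7. P1: load  L2  bus=[-]  L2: P0=I P1=M  mem[L2]=99
8. P0: store L4 := 91  bus=[-]  L4: P0=M P1=I  mem[L4]=30
9. P1: load  L2  bus=[-]  L2: P0=I P1=M  mem[L2]=99
10. P0: load  L4  bus=[-]  L4: P0=M P1=I  mem[L4]=30
11. P1: store L0 := 97  bus=[BusRdX]  L0: P0=I P1=M  mem[L0]=50
12. P1: load  L4  bus=[BusRd,Flush]  L4: P0=S P1=S  mem[L4]=91
13. P1: store L1 := 31  bus=[BusRdX]  L1: P0=I P1=M  mem[L1]=40
14. P0: store L3 := 22  bus=[-]  L3: P0=M P1=I  mem[L3]=30
15. P1: store L5 := 53  bus=[BusRdX]  L5: P0=I P1=M  mem[L5]=60
16. P0: load  L2  bus=[BusRd,Flush]  L2: P0=S P1=S  mem[L2]=72
17. P0: store L3 := 57  bus=[-]  L3: P0=M P1=I  mem[L3]=30
18. P0: store L0 := 64  bus=[BusRdX,Flush]  L0: P0=M P1=I  mem[L0]=97
19. P0: load  L5  bus=[BusRd,Flush]  L5: P0=S P1=S  mem[L5]=53
20. P0: store L5 := 67  bus=[BusUpgr]  L5: P0=M P1=I  mem[L5]=53
21. P1: load  L4  bus=[-]  L4: P0=S P1=S  mem[L4]=91
22. P0: store L3 := 41  bus=[-]  L3: P0=M P1=I  mem[L3]=30
23. P0: load  L5  bus=[-]  L5: P0=M P1=I  mem[L5]=53
24. P0: store L0 := 21  bus=[-]  L0: P0=M P1=I  mem[L0]=97
25. P1: store L2 := 36  bus=[BusUpgr]  L2: P0=I P1=M  mem[L2]=72
26. P0: load  L4  bus=[-]  L4: P0=S P1=S  mem[L4]=91
27. P1: store L5 := 64  bus=[BusRdX,Flush]  L5: P0=I P1=M  mem[L5]=67
28. P0: load  L2  bus=[BusRd,Flush]  L2: P0=S P1=S  mem[L2]=36
29. P0: load  L5  bus=[BusRd,Flush]  L5: P0=S P1=S  mem[L5]=64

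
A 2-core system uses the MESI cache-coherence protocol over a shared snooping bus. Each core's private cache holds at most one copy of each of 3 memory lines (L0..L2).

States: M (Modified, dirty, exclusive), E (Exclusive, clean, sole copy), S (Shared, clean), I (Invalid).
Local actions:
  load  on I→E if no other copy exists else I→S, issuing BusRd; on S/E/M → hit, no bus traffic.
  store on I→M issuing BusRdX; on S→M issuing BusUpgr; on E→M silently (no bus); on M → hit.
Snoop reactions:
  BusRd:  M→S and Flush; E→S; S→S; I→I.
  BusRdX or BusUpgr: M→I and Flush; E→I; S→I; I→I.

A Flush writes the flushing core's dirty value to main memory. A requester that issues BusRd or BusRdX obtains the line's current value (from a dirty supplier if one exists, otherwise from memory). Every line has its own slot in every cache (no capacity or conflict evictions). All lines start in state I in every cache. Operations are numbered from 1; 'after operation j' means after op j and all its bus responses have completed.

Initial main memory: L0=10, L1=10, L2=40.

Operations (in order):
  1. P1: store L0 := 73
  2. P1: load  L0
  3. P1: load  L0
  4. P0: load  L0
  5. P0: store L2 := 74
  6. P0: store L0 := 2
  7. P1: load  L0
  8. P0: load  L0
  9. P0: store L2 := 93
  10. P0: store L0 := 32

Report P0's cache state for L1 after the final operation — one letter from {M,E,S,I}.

[1] P1: store L0 := 73 | P0:I, P1:M(73) | bus: BusRdX
[2] P1: load  L0 | P0:I, P1:M(73) | bus: none
[3] P1: load  L0 | P0:I, P1:M(73) | bus: none
[4] P0: load  L0 | P0:S(73), P1:S(73) | bus: BusRd,Flush
[5] P0: store L2 := 74 | P0:M(74), P1:I | bus: BusRdX
[6] P0: store L0 := 2 | P0:M(2), P1:I | bus: BusUpgr
[7] P1: load  L0 | P0:S(2), P1:S(2) | bus: BusRd,Flush
[8] P0: load  L0 | P0:S(2), P1:S(2) | bus: none
[9] P0: store L2 := 93 | P0:M(93), P1:I | bus: none
[10] P0: store L0 := 32 | P0:M(32), P1:I | bus: BusUpgr

state = I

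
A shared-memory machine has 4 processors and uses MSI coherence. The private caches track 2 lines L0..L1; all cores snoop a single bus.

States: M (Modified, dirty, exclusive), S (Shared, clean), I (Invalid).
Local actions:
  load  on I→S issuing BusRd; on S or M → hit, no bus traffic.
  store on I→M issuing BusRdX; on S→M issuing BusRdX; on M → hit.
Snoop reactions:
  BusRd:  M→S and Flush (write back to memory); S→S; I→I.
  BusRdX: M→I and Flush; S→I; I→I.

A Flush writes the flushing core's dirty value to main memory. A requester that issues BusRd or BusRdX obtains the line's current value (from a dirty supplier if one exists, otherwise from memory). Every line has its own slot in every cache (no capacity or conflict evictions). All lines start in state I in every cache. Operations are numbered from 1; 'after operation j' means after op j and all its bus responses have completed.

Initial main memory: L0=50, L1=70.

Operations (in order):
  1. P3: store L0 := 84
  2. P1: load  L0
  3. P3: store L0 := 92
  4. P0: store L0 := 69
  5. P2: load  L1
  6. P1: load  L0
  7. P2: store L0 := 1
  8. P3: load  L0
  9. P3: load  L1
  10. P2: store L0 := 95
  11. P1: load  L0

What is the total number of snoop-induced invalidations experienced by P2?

invalidations = 0

  op1 P3: store L0 := 84 → I/I/I/M on L0; bus BusRdX; mem=50
  op2 P1: load  L0 → I/S/I/S on L0; bus BusRd Flush; mem=84
  op3 P3: store L0 := 92 → I/I/I/M on L0; bus BusRdX; mem=84
  op4 P0: store L0 := 69 → M/I/I/I on L0; bus BusRdX Flush; mem=92
  op5 P2: load  L1 → I/I/S/I on L1; bus BusRd; mem=70
  op6 P1: load  L0 → S/S/I/I on L0; bus BusRd Flush; mem=69
  op7 P2: store L0 := 1 → I/I/M/I on L0; bus BusRdX; mem=69
  op8 P3: load  L0 → I/I/S/S on L0; bus BusRd Flush; mem=1
  op9 P3: load  L1 → I/I/S/S on L1; bus BusRd; mem=70
  op10 P2: store L0 := 95 → I/I/M/I on L0; bus BusRdX; mem=1
  op11 P1: load  L0 → I/S/S/I on L0; bus BusRd Flush; mem=95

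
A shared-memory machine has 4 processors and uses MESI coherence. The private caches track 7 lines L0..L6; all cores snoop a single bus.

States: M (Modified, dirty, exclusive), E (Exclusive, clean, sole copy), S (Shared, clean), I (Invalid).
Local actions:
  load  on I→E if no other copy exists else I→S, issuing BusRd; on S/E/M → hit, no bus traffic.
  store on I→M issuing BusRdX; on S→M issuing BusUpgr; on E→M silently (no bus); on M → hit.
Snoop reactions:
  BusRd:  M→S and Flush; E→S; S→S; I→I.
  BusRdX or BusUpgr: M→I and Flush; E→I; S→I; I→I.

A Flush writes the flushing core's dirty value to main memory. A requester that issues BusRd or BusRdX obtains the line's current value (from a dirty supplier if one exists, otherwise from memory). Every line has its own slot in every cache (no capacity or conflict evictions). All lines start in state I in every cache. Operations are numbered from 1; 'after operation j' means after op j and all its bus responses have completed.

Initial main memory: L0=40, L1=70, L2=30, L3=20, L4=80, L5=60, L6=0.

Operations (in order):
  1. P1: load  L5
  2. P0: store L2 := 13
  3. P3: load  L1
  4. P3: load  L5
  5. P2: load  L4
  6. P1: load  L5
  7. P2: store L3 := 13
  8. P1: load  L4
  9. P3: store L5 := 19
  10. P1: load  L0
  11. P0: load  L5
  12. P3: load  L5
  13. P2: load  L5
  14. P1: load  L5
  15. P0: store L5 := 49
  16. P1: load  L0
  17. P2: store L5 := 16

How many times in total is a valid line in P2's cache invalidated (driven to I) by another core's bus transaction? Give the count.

  op1 P1: load  L5 → I/E/I/I on L5; bus BusRd; mem=60
  op2 P0: store L2 := 13 → M/I/I/I on L2; bus BusRdX; mem=30
  op3 P3: load  L1 → I/I/I/E on L1; bus BusRd; mem=70
  op4 P3: load  L5 → I/S/I/S on L5; bus BusRd; mem=60
  op5 P2: load  L4 → I/I/E/I on L4; bus BusRd; mem=80
  op6 P1: load  L5 → I/S/I/S on L5; bus (none); mem=60
  op7 P2: store L3 := 13 → I/I/M/I on L3; bus BusRdX; mem=20
  op8 P1: load  L4 → I/S/S/I on L4; bus BusRd; mem=80
  op9 P3: store L5 := 19 → I/I/I/M on L5; bus BusUpgr; mem=60
  op10 P1: load  L0 → I/E/I/I on L0; bus BusRd; mem=40
  op11 P0: load  L5 → S/I/I/S on L5; bus BusRd Flush; mem=19
  op12 P3: load  L5 → S/I/I/S on L5; bus (none); mem=19
  op13 P2: load  L5 → S/I/S/S on L5; bus BusRd; mem=19
  op14 P1: load  L5 → S/S/S/S on L5; bus BusRd; mem=19
  op15 P0: store L5 := 49 → M/I/I/I on L5; bus BusUpgr; mem=19
  op16 P1: load  L0 → I/E/I/I on L0; bus (none); mem=40
  op17 P2: store L5 := 16 → I/I/M/I on L5; bus BusRdX Flush; mem=49

invalidations = 1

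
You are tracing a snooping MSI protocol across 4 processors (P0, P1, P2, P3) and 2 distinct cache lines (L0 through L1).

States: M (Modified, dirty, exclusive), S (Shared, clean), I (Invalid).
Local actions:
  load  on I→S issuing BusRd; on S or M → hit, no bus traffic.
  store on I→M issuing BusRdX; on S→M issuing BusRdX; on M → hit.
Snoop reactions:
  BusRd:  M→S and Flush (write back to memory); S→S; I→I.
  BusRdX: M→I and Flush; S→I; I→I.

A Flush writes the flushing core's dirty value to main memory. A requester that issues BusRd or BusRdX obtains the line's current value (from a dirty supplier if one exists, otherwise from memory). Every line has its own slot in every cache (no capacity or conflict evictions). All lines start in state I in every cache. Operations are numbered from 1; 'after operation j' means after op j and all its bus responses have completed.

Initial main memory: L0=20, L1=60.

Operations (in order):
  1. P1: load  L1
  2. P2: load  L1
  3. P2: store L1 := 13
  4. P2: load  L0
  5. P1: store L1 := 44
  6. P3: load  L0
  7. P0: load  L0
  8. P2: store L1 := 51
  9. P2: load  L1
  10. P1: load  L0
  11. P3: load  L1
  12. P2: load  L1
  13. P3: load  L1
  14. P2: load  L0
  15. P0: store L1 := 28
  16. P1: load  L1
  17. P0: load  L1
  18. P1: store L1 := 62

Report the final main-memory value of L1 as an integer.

memory[L1] = 28

  op1 P1: load  L1 → I/S/I/I on L1; bus BusRd; mem=60
  op2 P2: load  L1 → I/S/S/I on L1; bus BusRd; mem=60
  op3 P2: store L1 := 13 → I/I/M/I on L1; bus BusRdX; mem=60
  op4 P2: load  L0 → I/I/S/I on L0; bus BusRd; mem=20
  op5 P1: store L1 := 44 → I/M/I/I on L1; bus BusRdX Flush; mem=13
  op6 P3: load  L0 → I/I/S/S on L0; bus BusRd; mem=20
  op7 P0: load  L0 → S/I/S/S on L0; bus BusRd; mem=20
  op8 P2: store L1 := 51 → I/I/M/I on L1; bus BusRdX Flush; mem=44
  op9 P2: load  L1 → I/I/M/I on L1; bus (none); mem=44
  op10 P1: load  L0 → S/S/S/S on L0; bus BusRd; mem=20
  op11 P3: load  L1 → I/I/S/S on L1; bus BusRd Flush; mem=51
  op12 P2: load  L1 → I/I/S/S on L1; bus (none); mem=51
  op13 P3: load  L1 → I/I/S/S on L1; bus (none); mem=51
  op14 P2: load  L0 → S/S/S/S on L0; bus (none); mem=20
  op15 P0: store L1 := 28 → M/I/I/I on L1; bus BusRdX; mem=51
  op16 P1: load  L1 → S/S/I/I on L1; bus BusRd Flush; mem=28
  op17 P0: load  L1 → S/S/I/I on L1; bus (none); mem=28
  op18 P1: store L1 := 62 → I/M/I/I on L1; bus BusRdX; mem=28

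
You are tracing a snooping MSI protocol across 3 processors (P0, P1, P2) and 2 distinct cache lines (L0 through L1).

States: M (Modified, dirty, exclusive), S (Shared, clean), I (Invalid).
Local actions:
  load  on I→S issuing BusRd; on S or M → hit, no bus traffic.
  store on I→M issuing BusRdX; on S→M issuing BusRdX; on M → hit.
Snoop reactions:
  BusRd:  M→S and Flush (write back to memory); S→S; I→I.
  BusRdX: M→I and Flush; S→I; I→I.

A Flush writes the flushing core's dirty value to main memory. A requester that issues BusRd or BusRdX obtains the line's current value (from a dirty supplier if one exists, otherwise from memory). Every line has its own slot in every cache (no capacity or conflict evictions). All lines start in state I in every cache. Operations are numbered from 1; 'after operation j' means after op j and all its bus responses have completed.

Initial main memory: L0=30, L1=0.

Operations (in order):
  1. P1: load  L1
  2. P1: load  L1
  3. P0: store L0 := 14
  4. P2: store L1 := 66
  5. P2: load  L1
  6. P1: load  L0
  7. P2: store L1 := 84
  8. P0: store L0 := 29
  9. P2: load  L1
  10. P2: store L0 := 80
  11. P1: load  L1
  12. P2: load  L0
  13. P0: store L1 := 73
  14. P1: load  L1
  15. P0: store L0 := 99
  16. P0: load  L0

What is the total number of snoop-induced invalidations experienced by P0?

1. P1: load  L1  bus=[BusRd]  L1: P0=I P1=S P2=I  mem[L1]=0
2. P1: load  L1  bus=[-]  L1: P0=I P1=S P2=I  mem[L1]=0
3. P0: store L0 := 14  bus=[BusRdX]  L0: P0=M P1=I P2=I  mem[L0]=30
4. P2: store L1 := 66  bus=[BusRdX]  L1: P0=I P1=I P2=M  mem[L1]=0
5. P2: load  L1  bus=[-]  L1: P0=I P1=I P2=M  mem[L1]=0
6. P1: load  L0  bus=[BusRd,Flush]  L0: P0=S P1=S P2=I  mem[L0]=14
7. P2: store L1 := 84  bus=[-]  L1: P0=I P1=I P2=M  mem[L1]=0
8. P0: store L0 := 29  bus=[BusRdX]  L0: P0=M P1=I P2=I  mem[L0]=14
9. P2: load  L1  bus=[-]  L1: P0=I P1=I P2=M  mem[L1]=0
10. P2: store L0 := 80  bus=[BusRdX,Flush]  L0: P0=I P1=I P2=M  mem[L0]=29
11. P1: load  L1  bus=[BusRd,Flush]  L1: P0=I P1=S P2=S  mem[L1]=84
12. P2: load  L0  bus=[-]  L0: P0=I P1=I P2=M  mem[L0]=29
13. P0: store L1 := 73  bus=[BusRdX]  L1: P0=M P1=I P2=I  mem[L1]=84
14. P1: load  L1  bus=[BusRd,Flush]  L1: P0=S P1=S P2=I  mem[L1]=73
15. P0: store L0 := 99  bus=[BusRdX,Flush]  L0: P0=M P1=I P2=I  mem[L0]=80
16. P0: load  L0  bus=[-]  L0: P0=M P1=I P2=I  mem[L0]=80

invalidations = 1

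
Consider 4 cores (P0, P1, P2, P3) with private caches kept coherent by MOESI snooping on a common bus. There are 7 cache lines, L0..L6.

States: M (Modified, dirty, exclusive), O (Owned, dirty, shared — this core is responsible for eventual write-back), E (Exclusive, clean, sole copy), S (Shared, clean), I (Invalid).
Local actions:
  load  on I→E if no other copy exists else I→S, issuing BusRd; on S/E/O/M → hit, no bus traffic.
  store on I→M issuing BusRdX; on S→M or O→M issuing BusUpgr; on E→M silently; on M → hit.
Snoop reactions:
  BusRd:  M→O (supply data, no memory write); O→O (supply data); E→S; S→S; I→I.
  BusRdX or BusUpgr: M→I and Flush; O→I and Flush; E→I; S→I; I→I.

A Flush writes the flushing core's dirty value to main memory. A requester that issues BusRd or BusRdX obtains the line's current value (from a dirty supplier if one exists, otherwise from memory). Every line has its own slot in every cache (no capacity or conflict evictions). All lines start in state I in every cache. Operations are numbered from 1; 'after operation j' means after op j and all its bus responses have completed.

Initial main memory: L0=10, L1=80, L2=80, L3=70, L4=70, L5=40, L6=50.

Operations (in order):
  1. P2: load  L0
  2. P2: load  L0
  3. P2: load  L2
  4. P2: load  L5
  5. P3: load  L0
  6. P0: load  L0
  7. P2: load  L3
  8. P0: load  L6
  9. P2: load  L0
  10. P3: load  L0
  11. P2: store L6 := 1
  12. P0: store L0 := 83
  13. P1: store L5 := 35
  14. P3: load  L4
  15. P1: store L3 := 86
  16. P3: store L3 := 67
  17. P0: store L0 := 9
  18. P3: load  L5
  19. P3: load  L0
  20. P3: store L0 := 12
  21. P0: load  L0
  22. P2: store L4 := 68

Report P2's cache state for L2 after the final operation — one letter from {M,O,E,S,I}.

state = E

step 1: P2: load  L0  ⟶  IIEI  (L0)  txn=BusRd  M[L0]=10
step 2: P2: load  L0  ⟶  IIEI  (L0)  txn=∅  M[L0]=10
step 3: P2: load  L2  ⟶  IIEI  (L2)  txn=BusRd  M[L2]=80
step 4: P2: load  L5  ⟶  IIEI  (L5)  txn=BusRd  M[L5]=40
step 5: P3: load  L0  ⟶  IISS  (L0)  txn=BusRd  M[L0]=10
step 6: P0: load  L0  ⟶  SISS  (L0)  txn=BusRd  M[L0]=10
step 7: P2: load  L3  ⟶  IIEI  (L3)  txn=BusRd  M[L3]=70
step 8: P0: load  L6  ⟶  EIII  (L6)  txn=BusRd  M[L6]=50
step 9: P2: load  L0  ⟶  SISS  (L0)  txn=∅  M[L0]=10
step 10: P3: load  L0  ⟶  SISS  (L0)  txn=∅  M[L0]=10
step 11: P2: store L6 := 1  ⟶  IIMI  (L6)  txn=BusRdX  M[L6]=50
step 12: P0: store L0 := 83  ⟶  MIII  (L0)  txn=BusUpgr  M[L0]=10
step 13: P1: store L5 := 35  ⟶  IMII  (L5)  txn=BusRdX  M[L5]=40
step 14: P3: load  L4  ⟶  IIIE  (L4)  txn=BusRd  M[L4]=70
step 15: P1: store L3 := 86  ⟶  IMII  (L3)  txn=BusRdX  M[L3]=70
step 16: P3: store L3 := 67  ⟶  IIIM  (L3)  txn=BusRdX+Flush  M[L3]=86
step 17: P0: store L0 := 9  ⟶  MIII  (L0)  txn=∅  M[L0]=10
step 18: P3: load  L5  ⟶  IOIS  (L5)  txn=BusRd  M[L5]=40
step 19: P3: load  L0  ⟶  OIIS  (L0)  txn=BusRd  M[L0]=10
step 20: P3: store L0 := 12  ⟶  IIIM  (L0)  txn=BusUpgr+Flush  M[L0]=9
step 21: P0: load  L0  ⟶  SIIO  (L0)  txn=BusRd  M[L0]=9
step 22: P2: store L4 := 68  ⟶  IIMI  (L4)  txn=BusRdX  M[L4]=70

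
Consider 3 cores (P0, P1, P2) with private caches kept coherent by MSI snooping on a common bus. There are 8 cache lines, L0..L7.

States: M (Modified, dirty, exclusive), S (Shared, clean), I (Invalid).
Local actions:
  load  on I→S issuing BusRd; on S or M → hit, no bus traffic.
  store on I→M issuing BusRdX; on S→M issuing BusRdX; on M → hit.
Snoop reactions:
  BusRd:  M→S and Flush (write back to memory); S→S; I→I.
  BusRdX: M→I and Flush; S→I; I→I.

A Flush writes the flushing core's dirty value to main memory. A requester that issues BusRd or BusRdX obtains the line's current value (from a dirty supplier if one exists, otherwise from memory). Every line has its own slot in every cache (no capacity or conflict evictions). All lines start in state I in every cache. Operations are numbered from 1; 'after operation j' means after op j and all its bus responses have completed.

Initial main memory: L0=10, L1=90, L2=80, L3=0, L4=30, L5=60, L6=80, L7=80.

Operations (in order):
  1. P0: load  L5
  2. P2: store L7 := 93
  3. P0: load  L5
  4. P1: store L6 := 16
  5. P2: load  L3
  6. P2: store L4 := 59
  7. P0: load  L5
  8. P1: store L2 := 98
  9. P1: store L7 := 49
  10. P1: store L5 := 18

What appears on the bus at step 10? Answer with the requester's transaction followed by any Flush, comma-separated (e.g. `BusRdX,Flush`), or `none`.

bus = BusRdX

  op1 P0: load  L5 → S/I/I on L5; bus BusRd; mem=60
  op2 P2: store L7 := 93 → I/I/M on L7; bus BusRdX; mem=80
  op3 P0: load  L5 → S/I/I on L5; bus (none); mem=60
  op4 P1: store L6 := 16 → I/M/I on L6; bus BusRdX; mem=80
  op5 P2: load  L3 → I/I/S on L3; bus BusRd; mem=0
  op6 P2: store L4 := 59 → I/I/M on L4; bus BusRdX; mem=30
  op7 P0: load  L5 → S/I/I on L5; bus (none); mem=60
  op8 P1: store L2 := 98 → I/M/I on L2; bus BusRdX; mem=80
  op9 P1: store L7 := 49 → I/M/I on L7; bus BusRdX Flush; mem=93
  op10 P1: store L5 := 18 → I/M/I on L5; bus BusRdX; mem=60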